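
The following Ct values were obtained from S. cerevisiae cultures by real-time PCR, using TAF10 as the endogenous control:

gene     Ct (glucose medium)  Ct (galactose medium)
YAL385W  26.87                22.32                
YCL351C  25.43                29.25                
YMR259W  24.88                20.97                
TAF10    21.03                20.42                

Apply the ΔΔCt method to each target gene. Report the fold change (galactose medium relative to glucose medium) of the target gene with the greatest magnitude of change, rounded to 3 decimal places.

0.046

YAL385W: ΔΔCt = (22.32−20.42) − (26.87−21.03) = 1.90 − 5.84 = -3.94; fold change = 2^3.94 = 15.348
YCL351C: ΔΔCt = (29.25−20.42) − (25.43−21.03) = 8.83 − 4.40 = 4.43; fold change = 2^-4.43 = 0.046
YMR259W: ΔΔCt = (20.97−20.42) − (24.88−21.03) = 0.55 − 3.85 = -3.30; fold change = 2^3.30 = 9.849
YCL351C has the largest |ΔΔCt| = 4.43.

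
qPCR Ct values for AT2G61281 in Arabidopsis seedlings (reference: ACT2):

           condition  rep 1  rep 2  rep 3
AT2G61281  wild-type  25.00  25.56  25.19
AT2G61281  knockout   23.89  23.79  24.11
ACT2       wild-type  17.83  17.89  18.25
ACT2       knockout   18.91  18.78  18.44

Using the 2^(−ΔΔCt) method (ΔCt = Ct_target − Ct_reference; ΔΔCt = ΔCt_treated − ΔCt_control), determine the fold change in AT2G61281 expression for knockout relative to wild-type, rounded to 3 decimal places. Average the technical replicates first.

Mean Ct: AT2G61281 wild-type 25.250; AT2G61281 knockout 23.930; ACT2 wild-type 17.990; ACT2 knockout 18.710
ΔCt(wild-type) = 25.250 − 17.990 = 7.260
ΔCt(knockout) = 23.930 − 18.710 = 5.220
ΔΔCt = 5.220 − 7.260 = -2.040
Fold change = 2^(−(-2.040)) = 2^2.040 = 4.1125

4.112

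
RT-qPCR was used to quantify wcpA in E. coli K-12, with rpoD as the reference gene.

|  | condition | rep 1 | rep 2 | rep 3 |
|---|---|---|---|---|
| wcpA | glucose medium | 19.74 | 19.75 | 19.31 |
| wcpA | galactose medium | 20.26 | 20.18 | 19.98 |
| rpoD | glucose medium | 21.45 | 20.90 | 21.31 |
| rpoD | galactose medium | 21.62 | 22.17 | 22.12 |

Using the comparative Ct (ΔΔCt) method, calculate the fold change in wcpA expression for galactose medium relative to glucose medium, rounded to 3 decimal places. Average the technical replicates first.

Mean Ct: wcpA glucose medium 19.600; wcpA galactose medium 20.140; rpoD glucose medium 21.220; rpoD galactose medium 21.970
ΔCt(glucose medium) = 19.600 − 21.220 = -1.620
ΔCt(galactose medium) = 20.140 − 21.970 = -1.830
ΔΔCt = -1.830 − (-1.620) = -0.210
Fold change = 2^(−(-0.210)) = 2^0.210 = 1.1567

1.157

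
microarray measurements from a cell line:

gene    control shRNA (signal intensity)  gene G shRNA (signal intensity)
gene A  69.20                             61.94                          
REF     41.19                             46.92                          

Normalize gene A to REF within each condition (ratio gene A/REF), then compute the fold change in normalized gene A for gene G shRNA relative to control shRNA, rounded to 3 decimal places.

0.786

gene A/REF (control shRNA) = 69.20 / 41.19 = 1.68
gene A/REF (gene G shRNA) = 61.94 / 46.92 = 1.3201
Fold change = 1.3201 / 1.68 = 0.7858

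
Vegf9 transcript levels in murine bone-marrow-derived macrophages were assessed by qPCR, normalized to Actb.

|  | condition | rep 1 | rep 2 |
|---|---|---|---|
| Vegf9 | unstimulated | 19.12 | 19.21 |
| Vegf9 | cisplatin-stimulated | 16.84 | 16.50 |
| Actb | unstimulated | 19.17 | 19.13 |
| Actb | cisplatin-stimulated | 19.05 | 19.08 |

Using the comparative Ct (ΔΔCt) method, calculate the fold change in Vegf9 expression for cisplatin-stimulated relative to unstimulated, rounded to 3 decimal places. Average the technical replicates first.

5.315

Mean Ct: Vegf9 unstimulated 19.165; Vegf9 cisplatin-stimulated 16.670; Actb unstimulated 19.150; Actb cisplatin-stimulated 19.065
ΔCt(unstimulated) = 19.165 − 19.150 = 0.015
ΔCt(cisplatin-stimulated) = 16.670 − 19.065 = -2.395
ΔΔCt = -2.395 − 0.015 = -2.410
Fold change = 2^(−(-2.410)) = 2^2.410 = 5.3147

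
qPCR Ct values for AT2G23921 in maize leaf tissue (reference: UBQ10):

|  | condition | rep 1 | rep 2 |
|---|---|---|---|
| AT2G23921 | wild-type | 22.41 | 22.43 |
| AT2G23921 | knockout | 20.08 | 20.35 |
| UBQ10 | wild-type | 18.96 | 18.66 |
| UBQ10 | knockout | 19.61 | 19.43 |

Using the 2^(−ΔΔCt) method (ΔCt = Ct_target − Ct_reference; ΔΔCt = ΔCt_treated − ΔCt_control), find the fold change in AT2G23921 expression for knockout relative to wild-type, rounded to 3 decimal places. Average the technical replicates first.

Mean Ct: AT2G23921 wild-type 22.420; AT2G23921 knockout 20.215; UBQ10 wild-type 18.810; UBQ10 knockout 19.520
ΔCt(wild-type) = 22.420 − 18.810 = 3.610
ΔCt(knockout) = 20.215 − 19.520 = 0.695
ΔΔCt = 0.695 − 3.610 = -2.915
Fold change = 2^(−(-2.915)) = 2^2.915 = 7.5423

7.542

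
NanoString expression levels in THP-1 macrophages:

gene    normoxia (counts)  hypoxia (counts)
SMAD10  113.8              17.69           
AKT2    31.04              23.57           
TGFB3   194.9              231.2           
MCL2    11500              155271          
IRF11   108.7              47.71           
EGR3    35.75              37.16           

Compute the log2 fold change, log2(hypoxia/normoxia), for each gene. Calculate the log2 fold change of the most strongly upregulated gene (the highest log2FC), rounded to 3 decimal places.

log2(17.69/113.8) = -2.685  (SMAD10)
log2(23.57/31.04) = -0.397  (AKT2)
log2(231.2/194.9) = 0.246  (TGFB3)
log2(155271/11500) = 3.755  (MCL2)
log2(47.71/108.7) = -1.188  (IRF11)
log2(37.16/35.75) = 0.056  (EGR3)
MCL2 is most strongly upregulated.

3.755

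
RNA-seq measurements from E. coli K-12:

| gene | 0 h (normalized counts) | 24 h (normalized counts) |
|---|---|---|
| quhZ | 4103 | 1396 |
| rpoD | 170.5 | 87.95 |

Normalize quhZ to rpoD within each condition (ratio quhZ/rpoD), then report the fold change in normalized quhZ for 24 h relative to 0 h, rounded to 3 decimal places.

0.660

quhZ/rpoD (0 h) = 4103 / 170.5 = 24.065
quhZ/rpoD (24 h) = 1396 / 87.95 = 15.873
Fold change = 15.873 / 24.065 = 0.6596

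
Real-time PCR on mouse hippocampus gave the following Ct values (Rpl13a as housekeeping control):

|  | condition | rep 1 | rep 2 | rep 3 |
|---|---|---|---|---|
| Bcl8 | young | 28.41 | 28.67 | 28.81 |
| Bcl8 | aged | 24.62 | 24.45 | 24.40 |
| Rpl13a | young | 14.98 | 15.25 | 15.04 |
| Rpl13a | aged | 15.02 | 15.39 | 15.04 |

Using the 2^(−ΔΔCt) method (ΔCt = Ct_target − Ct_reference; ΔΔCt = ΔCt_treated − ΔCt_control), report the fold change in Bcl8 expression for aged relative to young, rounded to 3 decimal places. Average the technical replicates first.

18.379

Mean Ct: Bcl8 young 28.630; Bcl8 aged 24.490; Rpl13a young 15.090; Rpl13a aged 15.150
ΔCt(young) = 28.630 − 15.090 = 13.540
ΔCt(aged) = 24.490 − 15.150 = 9.340
ΔΔCt = 9.340 − 13.540 = -4.200
Fold change = 2^(−(-4.200)) = 2^4.200 = 18.3792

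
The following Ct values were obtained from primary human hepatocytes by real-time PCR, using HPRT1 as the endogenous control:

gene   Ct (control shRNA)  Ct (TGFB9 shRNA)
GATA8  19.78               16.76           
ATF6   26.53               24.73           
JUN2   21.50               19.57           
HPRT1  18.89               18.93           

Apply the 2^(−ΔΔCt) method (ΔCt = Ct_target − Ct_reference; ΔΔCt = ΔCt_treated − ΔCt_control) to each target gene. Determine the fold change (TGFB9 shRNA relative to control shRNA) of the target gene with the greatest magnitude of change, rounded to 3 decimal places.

GATA8: ΔΔCt = (16.76−18.93) − (19.78−18.89) = -2.17 − 0.89 = -3.06; fold change = 2^3.06 = 8.340
ATF6: ΔΔCt = (24.73−18.93) − (26.53−18.89) = 5.80 − 7.64 = -1.84; fold change = 2^1.84 = 3.580
JUN2: ΔΔCt = (19.57−18.93) − (21.50−18.89) = 0.64 − 2.61 = -1.97; fold change = 2^1.97 = 3.918
GATA8 has the largest |ΔΔCt| = 3.06.

8.340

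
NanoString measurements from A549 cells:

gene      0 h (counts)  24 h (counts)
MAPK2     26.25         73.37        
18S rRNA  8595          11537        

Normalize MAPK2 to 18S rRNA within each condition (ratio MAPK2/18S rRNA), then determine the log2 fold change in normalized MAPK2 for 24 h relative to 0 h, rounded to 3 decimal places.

MAPK2/18S rRNA (0 h) = 26.25 / 8595 = 0.0030541
MAPK2/18S rRNA (24 h) = 73.37 / 11537 = 0.0063595
Fold change = 0.0063595 / 0.0030541 = 2.0823
log2(2.0823) = 1.0582

1.058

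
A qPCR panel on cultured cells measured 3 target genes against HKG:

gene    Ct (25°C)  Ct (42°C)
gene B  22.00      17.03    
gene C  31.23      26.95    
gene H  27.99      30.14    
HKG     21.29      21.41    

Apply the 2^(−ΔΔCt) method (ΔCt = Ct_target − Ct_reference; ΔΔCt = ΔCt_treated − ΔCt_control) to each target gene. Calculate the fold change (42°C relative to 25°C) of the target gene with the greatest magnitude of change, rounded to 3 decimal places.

gene B: ΔΔCt = (17.03−21.41) − (22.00−21.29) = -4.38 − 0.71 = -5.09; fold change = 2^5.09 = 34.060
gene C: ΔΔCt = (26.95−21.41) − (31.23−21.29) = 5.54 − 9.94 = -4.40; fold change = 2^4.40 = 21.112
gene H: ΔΔCt = (30.14−21.41) − (27.99−21.29) = 8.73 − 6.70 = 2.03; fold change = 2^-2.03 = 0.245
gene B has the largest |ΔΔCt| = 5.09.

34.060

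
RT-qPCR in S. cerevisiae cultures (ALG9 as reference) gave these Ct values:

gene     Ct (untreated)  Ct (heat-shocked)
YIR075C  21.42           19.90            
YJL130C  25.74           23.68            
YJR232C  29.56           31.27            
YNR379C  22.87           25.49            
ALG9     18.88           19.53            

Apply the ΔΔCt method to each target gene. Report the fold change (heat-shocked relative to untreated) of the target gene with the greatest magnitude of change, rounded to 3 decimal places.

6.543

YIR075C: ΔΔCt = (19.90−19.53) − (21.42−18.88) = 0.37 − 2.54 = -2.17; fold change = 2^2.17 = 4.500
YJL130C: ΔΔCt = (23.68−19.53) − (25.74−18.88) = 4.15 − 6.86 = -2.71; fold change = 2^2.71 = 6.543
YJR232C: ΔΔCt = (31.27−19.53) − (29.56−18.88) = 11.74 − 10.68 = 1.06; fold change = 2^-1.06 = 0.480
YNR379C: ΔΔCt = (25.49−19.53) − (22.87−18.88) = 5.96 − 3.99 = 1.97; fold change = 2^-1.97 = 0.255
YJL130C has the largest |ΔΔCt| = 2.71.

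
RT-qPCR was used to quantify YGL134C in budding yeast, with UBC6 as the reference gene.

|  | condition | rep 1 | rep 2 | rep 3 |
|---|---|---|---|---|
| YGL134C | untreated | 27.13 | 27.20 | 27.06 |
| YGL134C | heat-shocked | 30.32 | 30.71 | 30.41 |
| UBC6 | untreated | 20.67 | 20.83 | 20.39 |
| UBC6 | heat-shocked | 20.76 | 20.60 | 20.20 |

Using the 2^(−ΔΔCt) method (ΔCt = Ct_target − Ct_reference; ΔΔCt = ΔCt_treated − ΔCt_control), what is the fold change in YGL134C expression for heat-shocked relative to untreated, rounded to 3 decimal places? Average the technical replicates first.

Mean Ct: YGL134C untreated 27.130; YGL134C heat-shocked 30.480; UBC6 untreated 20.630; UBC6 heat-shocked 20.520
ΔCt(untreated) = 27.130 − 20.630 = 6.500
ΔCt(heat-shocked) = 30.480 − 20.520 = 9.960
ΔΔCt = 9.960 − 6.500 = 3.460
Fold change = 2^(−3.460) = 0.0909

0.091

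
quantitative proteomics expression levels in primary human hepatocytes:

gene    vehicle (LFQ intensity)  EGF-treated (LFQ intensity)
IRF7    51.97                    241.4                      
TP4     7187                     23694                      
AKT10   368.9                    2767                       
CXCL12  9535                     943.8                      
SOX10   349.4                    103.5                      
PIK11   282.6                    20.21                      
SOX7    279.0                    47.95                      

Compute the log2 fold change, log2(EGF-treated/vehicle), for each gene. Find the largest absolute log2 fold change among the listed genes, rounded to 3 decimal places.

log2(241.4/51.97) = 2.216  (IRF7)
log2(23694/7187) = 1.721  (TP4)
log2(2767/368.9) = 2.907  (AKT10)
log2(943.8/9535) = -3.337  (CXCL12)
log2(103.5/349.4) = -1.755  (SOX10)
log2(20.21/282.6) = -3.806  (PIK11)
log2(47.95/279.0) = -2.541  (SOX7)
The largest magnitude belongs to PIK11.

3.806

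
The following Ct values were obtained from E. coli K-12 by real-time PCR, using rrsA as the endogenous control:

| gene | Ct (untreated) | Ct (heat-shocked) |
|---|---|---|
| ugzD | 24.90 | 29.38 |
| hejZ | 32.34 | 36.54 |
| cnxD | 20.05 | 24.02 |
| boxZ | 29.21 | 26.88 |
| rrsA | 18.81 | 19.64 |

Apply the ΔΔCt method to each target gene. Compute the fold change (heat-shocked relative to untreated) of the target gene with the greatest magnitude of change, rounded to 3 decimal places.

0.080

ugzD: ΔΔCt = (29.38−19.64) − (24.90−18.81) = 9.74 − 6.09 = 3.65; fold change = 2^-3.65 = 0.080
hejZ: ΔΔCt = (36.54−19.64) − (32.34−18.81) = 16.90 − 13.53 = 3.37; fold change = 2^-3.37 = 0.097
cnxD: ΔΔCt = (24.02−19.64) − (20.05−18.81) = 4.38 − 1.24 = 3.14; fold change = 2^-3.14 = 0.113
boxZ: ΔΔCt = (26.88−19.64) − (29.21−18.81) = 7.24 − 10.40 = -3.16; fold change = 2^3.16 = 8.938
ugzD has the largest |ΔΔCt| = 3.65.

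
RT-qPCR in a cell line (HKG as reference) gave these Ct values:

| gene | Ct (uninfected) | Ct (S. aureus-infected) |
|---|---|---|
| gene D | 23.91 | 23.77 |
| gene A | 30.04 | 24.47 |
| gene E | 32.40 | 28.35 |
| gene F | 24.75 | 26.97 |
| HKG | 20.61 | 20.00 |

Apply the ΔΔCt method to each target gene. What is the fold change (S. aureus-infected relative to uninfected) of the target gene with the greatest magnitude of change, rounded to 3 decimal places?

31.125

gene D: ΔΔCt = (23.77−20.00) − (23.91−20.61) = 3.77 − 3.30 = 0.47; fold change = 2^-0.47 = 0.722
gene A: ΔΔCt = (24.47−20.00) − (30.04−20.61) = 4.47 − 9.43 = -4.96; fold change = 2^4.96 = 31.125
gene E: ΔΔCt = (28.35−20.00) − (32.40−20.61) = 8.35 − 11.79 = -3.44; fold change = 2^3.44 = 10.853
gene F: ΔΔCt = (26.97−20.00) − (24.75−20.61) = 6.97 − 4.14 = 2.83; fold change = 2^-2.83 = 0.141
gene A has the largest |ΔΔCt| = 4.96.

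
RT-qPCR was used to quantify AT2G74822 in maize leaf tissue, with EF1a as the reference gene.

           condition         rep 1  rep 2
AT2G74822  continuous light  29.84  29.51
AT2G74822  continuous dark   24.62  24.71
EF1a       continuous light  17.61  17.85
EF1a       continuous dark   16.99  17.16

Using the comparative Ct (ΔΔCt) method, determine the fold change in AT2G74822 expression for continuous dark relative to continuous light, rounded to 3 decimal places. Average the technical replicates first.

20.464

Mean Ct: AT2G74822 continuous light 29.675; AT2G74822 continuous dark 24.665; EF1a continuous light 17.730; EF1a continuous dark 17.075
ΔCt(continuous light) = 29.675 − 17.730 = 11.945
ΔCt(continuous dark) = 24.665 − 17.075 = 7.590
ΔΔCt = 7.590 − 11.945 = -4.355
Fold change = 2^(−(-4.355)) = 2^4.355 = 20.4638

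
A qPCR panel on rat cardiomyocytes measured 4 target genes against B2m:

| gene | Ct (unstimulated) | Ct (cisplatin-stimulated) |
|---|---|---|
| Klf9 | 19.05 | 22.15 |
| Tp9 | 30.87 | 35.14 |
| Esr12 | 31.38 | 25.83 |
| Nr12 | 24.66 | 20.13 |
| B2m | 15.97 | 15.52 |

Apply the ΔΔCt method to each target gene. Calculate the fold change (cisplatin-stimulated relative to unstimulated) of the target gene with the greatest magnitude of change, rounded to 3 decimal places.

34.297

Klf9: ΔΔCt = (22.15−15.52) − (19.05−15.97) = 6.63 − 3.08 = 3.55; fold change = 2^-3.55 = 0.085
Tp9: ΔΔCt = (35.14−15.52) − (30.87−15.97) = 19.62 − 14.90 = 4.72; fold change = 2^-4.72 = 0.038
Esr12: ΔΔCt = (25.83−15.52) − (31.38−15.97) = 10.31 − 15.41 = -5.10; fold change = 2^5.10 = 34.297
Nr12: ΔΔCt = (20.13−15.52) − (24.66−15.97) = 4.61 − 8.69 = -4.08; fold change = 2^4.08 = 16.912
Esr12 has the largest |ΔΔCt| = 5.10.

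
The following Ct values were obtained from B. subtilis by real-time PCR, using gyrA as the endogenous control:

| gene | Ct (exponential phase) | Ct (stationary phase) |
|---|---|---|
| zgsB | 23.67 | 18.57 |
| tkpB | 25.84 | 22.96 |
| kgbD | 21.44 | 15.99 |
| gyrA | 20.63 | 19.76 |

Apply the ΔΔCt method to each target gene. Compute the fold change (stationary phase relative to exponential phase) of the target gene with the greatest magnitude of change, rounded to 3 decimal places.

zgsB: ΔΔCt = (18.57−19.76) − (23.67−20.63) = -1.19 − 3.04 = -4.23; fold change = 2^4.23 = 18.765
tkpB: ΔΔCt = (22.96−19.76) − (25.84−20.63) = 3.20 − 5.21 = -2.01; fold change = 2^2.01 = 4.028
kgbD: ΔΔCt = (15.99−19.76) − (21.44−20.63) = -3.77 − 0.81 = -4.58; fold change = 2^4.58 = 23.918
kgbD has the largest |ΔΔCt| = 4.58.

23.918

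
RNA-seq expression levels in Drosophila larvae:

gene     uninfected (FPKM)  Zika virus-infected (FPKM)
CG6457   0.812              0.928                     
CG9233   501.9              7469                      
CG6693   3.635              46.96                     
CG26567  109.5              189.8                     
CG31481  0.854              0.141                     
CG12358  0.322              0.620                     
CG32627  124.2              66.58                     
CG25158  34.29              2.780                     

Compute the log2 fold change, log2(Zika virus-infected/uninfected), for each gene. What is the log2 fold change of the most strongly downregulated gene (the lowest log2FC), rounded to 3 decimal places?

-3.625

log2(0.928/0.812) = 0.193  (CG6457)
log2(7469/501.9) = 3.895  (CG9233)
log2(46.96/3.635) = 3.691  (CG6693)
log2(189.8/109.5) = 0.794  (CG26567)
log2(0.141/0.854) = -2.599  (CG31481)
log2(0.620/0.322) = 0.945  (CG12358)
log2(66.58/124.2) = -0.900  (CG32627)
log2(2.780/34.29) = -3.625  (CG25158)
CG25158 is most strongly downregulated.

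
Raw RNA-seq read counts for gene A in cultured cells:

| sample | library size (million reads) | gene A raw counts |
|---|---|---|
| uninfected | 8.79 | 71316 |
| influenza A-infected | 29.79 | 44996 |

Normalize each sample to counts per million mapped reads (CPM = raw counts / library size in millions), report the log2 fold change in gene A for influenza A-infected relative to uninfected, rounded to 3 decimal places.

-2.425

CPM(uninfected) = 71316 / 8.79 = 8113.3106
CPM(influenza A-infected) = 44996 / 29.79 = 1510.4397
Fold change = 1510.4397 / 8113.3106 = 0.18617
log2(0.18617) = -2.4253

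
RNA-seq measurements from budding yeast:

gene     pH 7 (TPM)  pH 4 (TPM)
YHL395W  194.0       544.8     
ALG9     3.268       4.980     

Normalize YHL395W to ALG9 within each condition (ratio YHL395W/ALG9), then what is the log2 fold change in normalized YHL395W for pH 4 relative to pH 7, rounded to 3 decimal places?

0.882

YHL395W/ALG9 (pH 7) = 194.0 / 3.268 = 59.364
YHL395W/ALG9 (pH 4) = 544.8 / 4.980 = 109.4
Fold change = 109.4 / 59.364 = 1.8428
log2(1.8428) = 0.8819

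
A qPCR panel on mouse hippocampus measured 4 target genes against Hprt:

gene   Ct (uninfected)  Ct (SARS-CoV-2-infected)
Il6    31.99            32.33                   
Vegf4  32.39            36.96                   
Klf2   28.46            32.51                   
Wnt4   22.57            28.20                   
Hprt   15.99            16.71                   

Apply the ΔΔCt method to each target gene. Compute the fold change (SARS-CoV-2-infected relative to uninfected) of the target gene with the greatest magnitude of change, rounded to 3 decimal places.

Il6: ΔΔCt = (32.33−16.71) − (31.99−15.99) = 15.62 − 16.00 = -0.38; fold change = 2^0.38 = 1.301
Vegf4: ΔΔCt = (36.96−16.71) − (32.39−15.99) = 20.25 − 16.40 = 3.85; fold change = 2^-3.85 = 0.069
Klf2: ΔΔCt = (32.51−16.71) − (28.46−15.99) = 15.80 − 12.47 = 3.33; fold change = 2^-3.33 = 0.099
Wnt4: ΔΔCt = (28.20−16.71) − (22.57−15.99) = 11.49 − 6.58 = 4.91; fold change = 2^-4.91 = 0.033
Wnt4 has the largest |ΔΔCt| = 4.91.

0.033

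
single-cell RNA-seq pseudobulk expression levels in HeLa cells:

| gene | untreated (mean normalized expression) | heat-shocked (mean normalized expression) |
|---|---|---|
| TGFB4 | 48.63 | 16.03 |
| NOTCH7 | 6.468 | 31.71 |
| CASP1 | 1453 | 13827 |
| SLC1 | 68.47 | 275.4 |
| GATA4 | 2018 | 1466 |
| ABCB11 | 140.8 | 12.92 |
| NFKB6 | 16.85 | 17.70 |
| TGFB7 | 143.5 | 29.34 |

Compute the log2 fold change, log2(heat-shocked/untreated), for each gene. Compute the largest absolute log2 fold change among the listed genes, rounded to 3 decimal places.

3.446

log2(16.03/48.63) = -1.601  (TGFB4)
log2(31.71/6.468) = 2.294  (NOTCH7)
log2(13827/1453) = 3.250  (CASP1)
log2(275.4/68.47) = 2.008  (SLC1)
log2(1466/2018) = -0.461  (GATA4)
log2(12.92/140.8) = -3.446  (ABCB11)
log2(17.70/16.85) = 0.071  (NFKB6)
log2(29.34/143.5) = -2.290  (TGFB7)
The largest magnitude belongs to ABCB11.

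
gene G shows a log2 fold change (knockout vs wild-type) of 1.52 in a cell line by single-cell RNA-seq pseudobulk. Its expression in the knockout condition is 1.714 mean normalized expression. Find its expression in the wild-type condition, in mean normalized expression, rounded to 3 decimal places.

0.598

Fold change = 2^(1.52) = 2.8679
wild-type expression = 1.714 / 2.8679 = 0.598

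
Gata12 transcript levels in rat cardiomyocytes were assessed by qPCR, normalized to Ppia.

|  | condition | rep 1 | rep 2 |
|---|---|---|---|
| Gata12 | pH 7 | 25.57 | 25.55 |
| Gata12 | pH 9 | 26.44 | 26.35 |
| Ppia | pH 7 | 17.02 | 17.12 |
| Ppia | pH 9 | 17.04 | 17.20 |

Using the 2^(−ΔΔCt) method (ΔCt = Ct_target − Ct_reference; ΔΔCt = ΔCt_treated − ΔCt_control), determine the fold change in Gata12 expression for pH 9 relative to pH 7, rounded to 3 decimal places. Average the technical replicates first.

Mean Ct: Gata12 pH 7 25.560; Gata12 pH 9 26.395; Ppia pH 7 17.070; Ppia pH 9 17.120
ΔCt(pH 7) = 25.560 − 17.070 = 8.490
ΔCt(pH 9) = 26.395 − 17.120 = 9.275
ΔΔCt = 9.275 − 8.490 = 0.785
Fold change = 2^(−0.785) = 0.5804

0.580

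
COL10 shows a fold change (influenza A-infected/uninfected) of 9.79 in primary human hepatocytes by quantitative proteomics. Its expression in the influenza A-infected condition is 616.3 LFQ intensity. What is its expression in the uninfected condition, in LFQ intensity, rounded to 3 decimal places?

uninfected expression = 616.3 / 9.79 = 62.952

62.952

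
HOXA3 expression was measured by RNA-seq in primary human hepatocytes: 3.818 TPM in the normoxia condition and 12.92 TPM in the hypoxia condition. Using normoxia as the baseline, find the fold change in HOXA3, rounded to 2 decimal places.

3.38

Fold change = 12.92 / 3.818 = 3.384
HOXA3 is upregulated.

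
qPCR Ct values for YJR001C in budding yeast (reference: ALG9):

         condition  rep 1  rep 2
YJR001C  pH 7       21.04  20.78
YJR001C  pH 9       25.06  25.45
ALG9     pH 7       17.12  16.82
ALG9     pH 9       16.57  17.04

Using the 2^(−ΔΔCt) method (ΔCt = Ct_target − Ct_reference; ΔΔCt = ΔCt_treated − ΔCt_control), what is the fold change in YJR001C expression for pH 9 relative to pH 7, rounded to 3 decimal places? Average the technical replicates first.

0.044

Mean Ct: YJR001C pH 7 20.910; YJR001C pH 9 25.255; ALG9 pH 7 16.970; ALG9 pH 9 16.805
ΔCt(pH 7) = 20.910 − 16.970 = 3.940
ΔCt(pH 9) = 25.255 − 16.805 = 8.450
ΔΔCt = 8.450 − 3.940 = 4.510
Fold change = 2^(−4.510) = 0.0439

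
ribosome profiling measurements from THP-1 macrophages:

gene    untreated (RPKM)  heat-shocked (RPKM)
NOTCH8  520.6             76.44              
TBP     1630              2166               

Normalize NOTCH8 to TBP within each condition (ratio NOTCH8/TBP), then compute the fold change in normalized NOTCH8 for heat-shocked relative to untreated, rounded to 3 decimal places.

0.110

NOTCH8/TBP (untreated) = 520.6 / 1630 = 0.31939
NOTCH8/TBP (heat-shocked) = 76.44 / 2166 = 0.035291
Fold change = 0.035291 / 0.31939 = 0.1105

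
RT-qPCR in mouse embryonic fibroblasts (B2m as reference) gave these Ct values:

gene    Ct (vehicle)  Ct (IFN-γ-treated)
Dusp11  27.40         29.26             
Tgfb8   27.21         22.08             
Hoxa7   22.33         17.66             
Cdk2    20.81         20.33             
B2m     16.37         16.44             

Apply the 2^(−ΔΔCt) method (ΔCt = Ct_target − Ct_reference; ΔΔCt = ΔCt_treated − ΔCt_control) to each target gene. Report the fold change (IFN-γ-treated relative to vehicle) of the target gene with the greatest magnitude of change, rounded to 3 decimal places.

36.758

Dusp11: ΔΔCt = (29.26−16.44) − (27.40−16.37) = 12.82 − 11.03 = 1.79; fold change = 2^-1.79 = 0.289
Tgfb8: ΔΔCt = (22.08−16.44) − (27.21−16.37) = 5.64 − 10.84 = -5.20; fold change = 2^5.20 = 36.758
Hoxa7: ΔΔCt = (17.66−16.44) − (22.33−16.37) = 1.22 − 5.96 = -4.74; fold change = 2^4.74 = 26.723
Cdk2: ΔΔCt = (20.33−16.44) − (20.81−16.37) = 3.89 − 4.44 = -0.55; fold change = 2^0.55 = 1.464
Tgfb8 has the largest |ΔΔCt| = 5.20.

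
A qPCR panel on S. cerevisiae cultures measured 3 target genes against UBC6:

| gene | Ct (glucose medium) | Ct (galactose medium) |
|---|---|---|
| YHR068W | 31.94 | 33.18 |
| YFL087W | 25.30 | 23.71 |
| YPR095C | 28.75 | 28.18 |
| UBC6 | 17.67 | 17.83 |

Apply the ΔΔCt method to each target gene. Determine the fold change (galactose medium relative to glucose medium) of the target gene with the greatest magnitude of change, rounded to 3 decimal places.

YHR068W: ΔΔCt = (33.18−17.83) − (31.94−17.67) = 15.35 − 14.27 = 1.08; fold change = 2^-1.08 = 0.473
YFL087W: ΔΔCt = (23.71−17.83) − (25.30−17.67) = 5.88 − 7.63 = -1.75; fold change = 2^1.75 = 3.364
YPR095C: ΔΔCt = (28.18−17.83) − (28.75−17.67) = 10.35 − 11.08 = -0.73; fold change = 2^0.73 = 1.659
YFL087W has the largest |ΔΔCt| = 1.75.

3.364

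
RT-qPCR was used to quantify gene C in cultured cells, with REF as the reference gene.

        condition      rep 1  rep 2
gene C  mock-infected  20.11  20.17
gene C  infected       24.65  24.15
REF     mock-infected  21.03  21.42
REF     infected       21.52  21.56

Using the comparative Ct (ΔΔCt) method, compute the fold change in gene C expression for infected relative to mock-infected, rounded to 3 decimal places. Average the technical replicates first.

0.065

Mean Ct: gene C mock-infected 20.140; gene C infected 24.400; REF mock-infected 21.225; REF infected 21.540
ΔCt(mock-infected) = 20.140 − 21.225 = -1.085
ΔCt(infected) = 24.400 − 21.540 = 2.860
ΔΔCt = 2.860 − (-1.085) = 3.945
Fold change = 2^(−3.945) = 0.0649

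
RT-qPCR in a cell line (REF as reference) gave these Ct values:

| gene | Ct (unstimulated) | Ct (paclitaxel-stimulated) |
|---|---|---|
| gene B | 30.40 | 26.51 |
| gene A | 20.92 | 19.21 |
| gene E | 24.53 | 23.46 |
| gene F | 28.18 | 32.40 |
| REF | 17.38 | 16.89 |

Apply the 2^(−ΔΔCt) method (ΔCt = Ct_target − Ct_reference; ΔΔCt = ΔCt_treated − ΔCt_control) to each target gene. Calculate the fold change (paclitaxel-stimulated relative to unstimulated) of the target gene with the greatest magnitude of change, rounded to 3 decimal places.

gene B: ΔΔCt = (26.51−16.89) − (30.40−17.38) = 9.62 − 13.02 = -3.40; fold change = 2^3.40 = 10.556
gene A: ΔΔCt = (19.21−16.89) − (20.92−17.38) = 2.32 − 3.54 = -1.22; fold change = 2^1.22 = 2.329
gene E: ΔΔCt = (23.46−16.89) − (24.53−17.38) = 6.57 − 7.15 = -0.58; fold change = 2^0.58 = 1.495
gene F: ΔΔCt = (32.40−16.89) − (28.18−17.38) = 15.51 − 10.80 = 4.71; fold change = 2^-4.71 = 0.038
gene F has the largest |ΔΔCt| = 4.71.

0.038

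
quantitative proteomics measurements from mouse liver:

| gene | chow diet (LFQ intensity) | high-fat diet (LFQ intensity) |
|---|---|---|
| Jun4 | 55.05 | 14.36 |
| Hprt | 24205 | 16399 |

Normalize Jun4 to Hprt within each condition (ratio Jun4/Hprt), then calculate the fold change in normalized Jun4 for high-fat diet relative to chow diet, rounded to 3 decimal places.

Jun4/Hprt (chow diet) = 55.05 / 24205 = 0.0022743
Jun4/Hprt (high-fat diet) = 14.36 / 16399 = 0.00087566
Fold change = 0.00087566 / 0.0022743 = 0.3850

0.385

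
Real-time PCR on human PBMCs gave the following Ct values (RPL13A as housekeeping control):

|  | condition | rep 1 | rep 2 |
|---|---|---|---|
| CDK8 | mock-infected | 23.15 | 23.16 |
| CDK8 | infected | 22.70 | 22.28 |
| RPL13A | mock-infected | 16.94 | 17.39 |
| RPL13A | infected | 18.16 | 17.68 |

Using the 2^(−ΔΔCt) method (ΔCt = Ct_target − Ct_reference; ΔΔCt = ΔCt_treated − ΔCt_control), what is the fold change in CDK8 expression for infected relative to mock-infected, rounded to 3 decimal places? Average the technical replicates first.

Mean Ct: CDK8 mock-infected 23.155; CDK8 infected 22.490; RPL13A mock-infected 17.165; RPL13A infected 17.920
ΔCt(mock-infected) = 23.155 − 17.165 = 5.990
ΔCt(infected) = 22.490 − 17.920 = 4.570
ΔΔCt = 4.570 − 5.990 = -1.420
Fold change = 2^(−(-1.420)) = 2^1.420 = 2.6759

2.676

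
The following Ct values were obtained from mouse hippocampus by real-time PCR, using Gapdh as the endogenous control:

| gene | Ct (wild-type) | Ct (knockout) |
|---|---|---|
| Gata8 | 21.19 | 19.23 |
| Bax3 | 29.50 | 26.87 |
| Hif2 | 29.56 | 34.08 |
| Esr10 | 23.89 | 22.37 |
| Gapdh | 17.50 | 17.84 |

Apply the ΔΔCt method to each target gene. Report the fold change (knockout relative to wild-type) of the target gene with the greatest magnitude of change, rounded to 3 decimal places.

0.055

Gata8: ΔΔCt = (19.23−17.84) − (21.19−17.50) = 1.39 − 3.69 = -2.30; fold change = 2^2.30 = 4.925
Bax3: ΔΔCt = (26.87−17.84) − (29.50−17.50) = 9.03 − 12.00 = -2.97; fold change = 2^2.97 = 7.835
Hif2: ΔΔCt = (34.08−17.84) − (29.56−17.50) = 16.24 − 12.06 = 4.18; fold change = 2^-4.18 = 0.055
Esr10: ΔΔCt = (22.37−17.84) − (23.89−17.50) = 4.53 − 6.39 = -1.86; fold change = 2^1.86 = 3.630
Hif2 has the largest |ΔΔCt| = 4.18.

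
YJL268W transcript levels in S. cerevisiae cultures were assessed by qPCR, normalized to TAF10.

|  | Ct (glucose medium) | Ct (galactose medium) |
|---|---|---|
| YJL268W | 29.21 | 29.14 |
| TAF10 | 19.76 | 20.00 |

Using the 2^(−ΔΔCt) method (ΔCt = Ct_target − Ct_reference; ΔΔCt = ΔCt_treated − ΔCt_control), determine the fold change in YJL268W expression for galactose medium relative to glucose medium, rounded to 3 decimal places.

1.240

ΔCt(glucose medium) = 29.210 − 19.760 = 9.450
ΔCt(galactose medium) = 29.140 − 20.000 = 9.140
ΔΔCt = 9.140 − 9.450 = -0.310
Fold change = 2^(−(-0.310)) = 2^0.310 = 1.2397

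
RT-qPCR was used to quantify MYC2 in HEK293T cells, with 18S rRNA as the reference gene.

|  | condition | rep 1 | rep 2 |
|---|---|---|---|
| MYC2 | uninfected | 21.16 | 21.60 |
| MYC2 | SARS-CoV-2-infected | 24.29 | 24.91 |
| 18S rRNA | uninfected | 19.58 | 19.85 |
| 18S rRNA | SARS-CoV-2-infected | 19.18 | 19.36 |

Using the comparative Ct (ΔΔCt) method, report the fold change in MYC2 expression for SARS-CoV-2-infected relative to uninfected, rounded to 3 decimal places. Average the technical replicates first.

0.079

Mean Ct: MYC2 uninfected 21.380; MYC2 SARS-CoV-2-infected 24.600; 18S rRNA uninfected 19.715; 18S rRNA SARS-CoV-2-infected 19.270
ΔCt(uninfected) = 21.380 − 19.715 = 1.665
ΔCt(SARS-CoV-2-infected) = 24.600 − 19.270 = 5.330
ΔΔCt = 5.330 − 1.665 = 3.665
Fold change = 2^(−3.665) = 0.0788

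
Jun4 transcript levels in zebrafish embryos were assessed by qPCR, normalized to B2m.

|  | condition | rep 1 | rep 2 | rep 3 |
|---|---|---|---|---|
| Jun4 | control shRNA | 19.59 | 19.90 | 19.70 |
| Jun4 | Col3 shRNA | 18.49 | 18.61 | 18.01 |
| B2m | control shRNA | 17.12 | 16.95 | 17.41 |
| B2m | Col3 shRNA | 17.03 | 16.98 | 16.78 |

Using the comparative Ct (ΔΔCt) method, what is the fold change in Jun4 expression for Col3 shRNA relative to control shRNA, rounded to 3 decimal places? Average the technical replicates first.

2.189

Mean Ct: Jun4 control shRNA 19.730; Jun4 Col3 shRNA 18.370; B2m control shRNA 17.160; B2m Col3 shRNA 16.930
ΔCt(control shRNA) = 19.730 − 17.160 = 2.570
ΔCt(Col3 shRNA) = 18.370 − 16.930 = 1.440
ΔΔCt = 1.440 − 2.570 = -1.130
Fold change = 2^(−(-1.130)) = 2^1.130 = 2.1886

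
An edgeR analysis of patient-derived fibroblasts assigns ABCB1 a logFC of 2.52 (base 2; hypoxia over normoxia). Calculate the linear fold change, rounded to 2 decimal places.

5.74

Fold change = 2^(2.52) = 5.736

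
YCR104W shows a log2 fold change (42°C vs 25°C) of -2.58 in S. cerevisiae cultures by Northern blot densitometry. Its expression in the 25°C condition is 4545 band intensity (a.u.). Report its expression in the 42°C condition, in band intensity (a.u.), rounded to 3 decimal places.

Fold change = 2^(-2.58) = 0.1672
42°C expression = 4545 × 0.1672 = 760.110

760.110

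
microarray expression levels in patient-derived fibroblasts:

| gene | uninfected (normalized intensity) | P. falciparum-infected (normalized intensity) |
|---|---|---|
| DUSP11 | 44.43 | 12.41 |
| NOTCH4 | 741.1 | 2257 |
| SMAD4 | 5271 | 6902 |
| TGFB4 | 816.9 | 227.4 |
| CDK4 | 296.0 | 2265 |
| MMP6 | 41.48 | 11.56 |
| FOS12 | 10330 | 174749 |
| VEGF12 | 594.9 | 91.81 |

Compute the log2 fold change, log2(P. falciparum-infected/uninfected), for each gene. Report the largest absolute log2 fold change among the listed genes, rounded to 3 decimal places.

4.080

log2(12.41/44.43) = -1.840  (DUSP11)
log2(2257/741.1) = 1.607  (NOTCH4)
log2(6902/5271) = 0.389  (SMAD4)
log2(227.4/816.9) = -1.845  (TGFB4)
log2(2265/296.0) = 2.936  (CDK4)
log2(11.56/41.48) = -1.843  (MMP6)
log2(174749/10330) = 4.080  (FOS12)
log2(91.81/594.9) = -2.696  (VEGF12)
The largest magnitude belongs to FOS12.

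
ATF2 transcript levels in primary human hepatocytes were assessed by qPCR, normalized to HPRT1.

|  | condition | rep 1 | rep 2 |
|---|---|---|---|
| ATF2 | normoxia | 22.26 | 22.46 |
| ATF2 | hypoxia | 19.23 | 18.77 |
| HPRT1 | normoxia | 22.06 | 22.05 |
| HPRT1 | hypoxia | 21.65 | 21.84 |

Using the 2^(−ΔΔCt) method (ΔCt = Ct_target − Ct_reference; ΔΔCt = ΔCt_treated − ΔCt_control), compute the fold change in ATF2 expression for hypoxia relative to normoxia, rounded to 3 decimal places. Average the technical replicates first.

Mean Ct: ATF2 normoxia 22.360; ATF2 hypoxia 19.000; HPRT1 normoxia 22.055; HPRT1 hypoxia 21.745
ΔCt(normoxia) = 22.360 − 22.055 = 0.305
ΔCt(hypoxia) = 19.000 − 21.745 = -2.745
ΔΔCt = -2.745 − 0.305 = -3.050
Fold change = 2^(−(-3.050)) = 2^3.050 = 8.2821

8.282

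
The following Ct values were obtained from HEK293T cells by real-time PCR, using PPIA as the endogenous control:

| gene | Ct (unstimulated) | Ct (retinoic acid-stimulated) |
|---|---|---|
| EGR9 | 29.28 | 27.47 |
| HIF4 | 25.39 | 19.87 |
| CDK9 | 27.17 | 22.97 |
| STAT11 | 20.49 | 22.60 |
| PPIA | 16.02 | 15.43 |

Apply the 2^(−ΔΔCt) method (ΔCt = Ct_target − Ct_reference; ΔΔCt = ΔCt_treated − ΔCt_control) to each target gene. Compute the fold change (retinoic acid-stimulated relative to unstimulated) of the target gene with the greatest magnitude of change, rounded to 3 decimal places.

30.484

EGR9: ΔΔCt = (27.47−15.43) − (29.28−16.02) = 12.04 − 13.26 = -1.22; fold change = 2^1.22 = 2.329
HIF4: ΔΔCt = (19.87−15.43) − (25.39−16.02) = 4.44 − 9.37 = -4.93; fold change = 2^4.93 = 30.484
CDK9: ΔΔCt = (22.97−15.43) − (27.17−16.02) = 7.54 − 11.15 = -3.61; fold change = 2^3.61 = 12.210
STAT11: ΔΔCt = (22.60−15.43) − (20.49−16.02) = 7.17 − 4.47 = 2.70; fold change = 2^-2.70 = 0.154
HIF4 has the largest |ΔΔCt| = 4.93.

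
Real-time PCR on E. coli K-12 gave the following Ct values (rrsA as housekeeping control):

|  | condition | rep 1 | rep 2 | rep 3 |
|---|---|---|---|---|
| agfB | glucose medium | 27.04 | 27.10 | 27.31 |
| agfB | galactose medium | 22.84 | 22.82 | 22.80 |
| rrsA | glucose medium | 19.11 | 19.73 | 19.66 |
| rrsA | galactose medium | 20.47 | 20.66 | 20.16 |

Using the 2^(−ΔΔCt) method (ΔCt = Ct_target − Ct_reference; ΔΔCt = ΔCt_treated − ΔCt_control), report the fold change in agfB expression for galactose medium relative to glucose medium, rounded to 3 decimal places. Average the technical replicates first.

38.319

Mean Ct: agfB glucose medium 27.150; agfB galactose medium 22.820; rrsA glucose medium 19.500; rrsA galactose medium 20.430
ΔCt(glucose medium) = 27.150 − 19.500 = 7.650
ΔCt(galactose medium) = 22.820 − 20.430 = 2.390
ΔΔCt = 2.390 − 7.650 = -5.260
Fold change = 2^(−(-5.260)) = 2^5.260 = 38.3193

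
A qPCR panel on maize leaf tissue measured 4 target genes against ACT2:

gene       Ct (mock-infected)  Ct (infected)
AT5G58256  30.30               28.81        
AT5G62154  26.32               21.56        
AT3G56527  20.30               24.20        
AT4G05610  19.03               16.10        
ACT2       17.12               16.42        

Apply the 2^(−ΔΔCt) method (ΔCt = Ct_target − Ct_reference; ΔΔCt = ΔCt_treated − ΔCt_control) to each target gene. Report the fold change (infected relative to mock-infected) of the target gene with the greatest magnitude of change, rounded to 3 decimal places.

0.041

AT5G58256: ΔΔCt = (28.81−16.42) − (30.30−17.12) = 12.39 − 13.18 = -0.79; fold change = 2^0.79 = 1.729
AT5G62154: ΔΔCt = (21.56−16.42) − (26.32−17.12) = 5.14 − 9.20 = -4.06; fold change = 2^4.06 = 16.679
AT3G56527: ΔΔCt = (24.20−16.42) − (20.30−17.12) = 7.78 − 3.18 = 4.60; fold change = 2^-4.60 = 0.041
AT4G05610: ΔΔCt = (16.10−16.42) − (19.03−17.12) = -0.32 − 1.91 = -2.23; fold change = 2^2.23 = 4.691
AT3G56527 has the largest |ΔΔCt| = 4.60.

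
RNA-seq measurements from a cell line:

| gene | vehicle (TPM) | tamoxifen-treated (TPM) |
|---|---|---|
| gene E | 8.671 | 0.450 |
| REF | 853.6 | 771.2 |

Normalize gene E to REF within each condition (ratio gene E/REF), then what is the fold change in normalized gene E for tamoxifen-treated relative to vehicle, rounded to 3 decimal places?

gene E/REF (vehicle) = 8.671 / 853.6 = 0.010158
gene E/REF (tamoxifen-treated) = 0.450 / 771.2 = 0.00058351
Fold change = 0.00058351 / 0.010158 = 0.0574

0.057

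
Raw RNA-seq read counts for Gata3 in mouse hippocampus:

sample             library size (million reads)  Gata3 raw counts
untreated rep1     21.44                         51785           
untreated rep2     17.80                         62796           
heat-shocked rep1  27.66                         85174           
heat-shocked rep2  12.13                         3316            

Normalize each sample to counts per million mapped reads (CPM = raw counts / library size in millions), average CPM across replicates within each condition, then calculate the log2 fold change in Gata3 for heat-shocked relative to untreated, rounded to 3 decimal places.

-0.826

CPM(untreated rep1) = 51785 / 21.44 = 2415.3451
CPM(untreated rep2) = 62796 / 17.80 = 3527.8652
CPM(heat-shocked rep1) = 85174 / 27.66 = 3079.3203
CPM(heat-shocked rep2) = 3316 / 12.13 = 273.3718
mean CPM(untreated) = 2971.6052; mean CPM(heat-shocked) = 1676.3461
Fold change = 1676.3461 / 2971.6052 = 0.56412
log2(0.56412) = -0.8259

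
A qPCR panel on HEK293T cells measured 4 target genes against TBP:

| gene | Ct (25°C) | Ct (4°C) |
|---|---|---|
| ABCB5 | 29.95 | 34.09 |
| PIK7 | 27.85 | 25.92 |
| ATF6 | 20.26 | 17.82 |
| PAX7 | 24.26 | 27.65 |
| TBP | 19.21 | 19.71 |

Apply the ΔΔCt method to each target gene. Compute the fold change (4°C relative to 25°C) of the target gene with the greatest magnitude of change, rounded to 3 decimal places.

0.080

ABCB5: ΔΔCt = (34.09−19.71) − (29.95−19.21) = 14.38 − 10.74 = 3.64; fold change = 2^-3.64 = 0.080
PIK7: ΔΔCt = (25.92−19.71) − (27.85−19.21) = 6.21 − 8.64 = -2.43; fold change = 2^2.43 = 5.389
ATF6: ΔΔCt = (17.82−19.71) − (20.26−19.21) = -1.89 − 1.05 = -2.94; fold change = 2^2.94 = 7.674
PAX7: ΔΔCt = (27.65−19.71) − (24.26−19.21) = 7.94 − 5.05 = 2.89; fold change = 2^-2.89 = 0.135
ABCB5 has the largest |ΔΔCt| = 3.64.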